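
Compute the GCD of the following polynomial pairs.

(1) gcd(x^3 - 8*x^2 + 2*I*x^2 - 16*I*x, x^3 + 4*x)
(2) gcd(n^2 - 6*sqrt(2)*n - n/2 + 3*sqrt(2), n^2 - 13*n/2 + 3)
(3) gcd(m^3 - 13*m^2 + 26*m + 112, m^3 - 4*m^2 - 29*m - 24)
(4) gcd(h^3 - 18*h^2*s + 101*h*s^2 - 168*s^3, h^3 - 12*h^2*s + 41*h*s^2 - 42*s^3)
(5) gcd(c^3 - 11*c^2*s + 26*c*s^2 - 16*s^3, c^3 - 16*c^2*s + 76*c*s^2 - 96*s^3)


(1) = gcd(x*(x - 8)*(x + 2*I), x*(x - 2*I)*(x + 2*I)) = x^2 + 2*I*x
(2) = n - 1/2
(3) = gcd((m - 8)*(m - 7)*(m + 2), (m - 8)*(m + 1)*(m + 3)) = m - 8
(4) = h^2 - 10*h*s + 21*s^2
(5) = c^2 - 10*c*s + 16*s^2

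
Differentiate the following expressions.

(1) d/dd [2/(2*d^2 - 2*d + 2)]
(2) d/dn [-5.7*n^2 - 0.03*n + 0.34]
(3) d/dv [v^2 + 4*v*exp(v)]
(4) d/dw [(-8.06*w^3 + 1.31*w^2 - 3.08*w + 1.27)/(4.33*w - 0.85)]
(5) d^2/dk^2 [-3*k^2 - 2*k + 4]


(1) = (1 - 2*d)/(d^2 - d + 1)^2
(2) = -11.4*n - 0.03
(3) = 4*v*exp(v) + 2*v + 4*exp(v)
(4) = (-69.7996*w^3 + 26.2253*w^2 - 2.227*w - 2.8811)/(18.7489*w^2 - 7.361*w + 0.7225)
(5) = -6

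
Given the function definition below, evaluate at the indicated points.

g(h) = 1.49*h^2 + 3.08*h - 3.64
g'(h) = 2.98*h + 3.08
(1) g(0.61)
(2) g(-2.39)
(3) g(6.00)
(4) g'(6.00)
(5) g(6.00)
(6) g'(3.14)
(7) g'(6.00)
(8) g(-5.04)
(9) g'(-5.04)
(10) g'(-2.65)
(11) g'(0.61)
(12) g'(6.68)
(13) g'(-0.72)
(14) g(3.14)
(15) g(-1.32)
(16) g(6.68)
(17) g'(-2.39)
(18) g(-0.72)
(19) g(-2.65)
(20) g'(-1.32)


(1) = -1.21
(2) = -2.49
(3) = 68.48
(4) = 20.96
(5) = 68.48
(6) = 12.44
(7) = 20.96
(8) = 18.69
(9) = -11.94
(10) = -4.82
(11) = 4.90
(12) = 22.99
(13) = 0.93
(14) = 20.72
(15) = -5.11
(16) = 83.42
(17) = -4.04
(18) = -5.09
(19) = -1.34
(20) = -0.85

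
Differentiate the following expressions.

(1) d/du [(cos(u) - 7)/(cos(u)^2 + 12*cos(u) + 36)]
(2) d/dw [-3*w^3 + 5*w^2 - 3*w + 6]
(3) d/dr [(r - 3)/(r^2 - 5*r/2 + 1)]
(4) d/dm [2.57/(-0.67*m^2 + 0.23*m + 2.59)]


(1) = (cos(u) - 20)*sin(u)/(cos(u) + 6)^3
(2) = -9*w^2 + 10*w - 3
(3) = 2*(-2*r^2 + 12*r - 13)/(4*r^4 - 20*r^3 + 33*r^2 - 20*r + 4)
(4) = (3.4438*m - 0.5911)/(-0.67*m^2 + 0.23*m + 2.59)^2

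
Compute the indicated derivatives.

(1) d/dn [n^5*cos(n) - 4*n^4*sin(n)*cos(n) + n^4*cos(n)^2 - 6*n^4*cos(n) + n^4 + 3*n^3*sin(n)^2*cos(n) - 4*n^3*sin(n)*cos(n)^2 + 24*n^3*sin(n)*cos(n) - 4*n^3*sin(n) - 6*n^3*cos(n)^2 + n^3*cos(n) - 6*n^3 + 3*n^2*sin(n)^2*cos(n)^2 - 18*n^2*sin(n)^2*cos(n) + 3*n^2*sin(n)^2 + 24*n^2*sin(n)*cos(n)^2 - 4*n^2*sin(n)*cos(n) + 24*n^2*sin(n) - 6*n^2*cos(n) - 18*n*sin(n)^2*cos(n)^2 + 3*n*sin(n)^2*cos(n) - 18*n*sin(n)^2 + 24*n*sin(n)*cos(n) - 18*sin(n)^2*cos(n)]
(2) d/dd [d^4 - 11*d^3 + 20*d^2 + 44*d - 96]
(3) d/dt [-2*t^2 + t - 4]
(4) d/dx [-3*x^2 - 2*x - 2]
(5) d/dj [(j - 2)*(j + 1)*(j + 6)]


(1) = -n^5*sin(n) + 6*n^4*sin(n) - n^4*sin(2*n) + 5*n^4*cos(n) - 4*n^4*cos(2*n) - 7*n^3*sin(n)/4 - 2*n^3*sin(2*n) + 9*n^3*sin(3*n)/4 - 29*n^3*cos(n) + 26*n^3*cos(2*n) - 3*n^3*cos(3*n) + 6*n^3 - 9*n^2*sin(n)/2 + 39*n^2*sin(2*n) - 33*n^2*sin(3*n)/2 + 3*n^2*sin(4*n)/2 + 141*n^2*cos(n)/4 - 13*n^2*cos(2*n) + 63*n^2*cos(3*n)/4 - 27*n^2 - 3*n*(1 - cos(2*n))^2/2 + 237*n*sin(n)/4 - 22*n*sin(2*n) + 57*n*sin(3*n)/4 - 9*n*sin(4*n) - 21*n*cos(n) + 18*n*cos(2*n) + 9*n*cos(3*n) + 6*n + 9*(1 - cos(2*n))^2/2 + 9*sin(n)/2 + 12*sin(2*n) - 27*sin(3*n)/2 + 3*cos(n)/4 + 18*cos(2*n) - 3*cos(3*n)/4 - 18
(2) = 4*d^3 - 33*d^2 + 40*d + 44
(3) = 1 - 4*t
(4) = -6*x - 2
(5) = 3*j^2 + 10*j - 8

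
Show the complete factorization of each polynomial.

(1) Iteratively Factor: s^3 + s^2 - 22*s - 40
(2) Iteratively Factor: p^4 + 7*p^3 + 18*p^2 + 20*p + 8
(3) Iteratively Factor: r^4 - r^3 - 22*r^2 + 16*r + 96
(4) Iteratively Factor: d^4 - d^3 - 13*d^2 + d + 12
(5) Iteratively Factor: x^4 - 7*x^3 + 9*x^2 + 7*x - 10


(1) = (s + 2)*(s^2 - s - 20) = (s + 2)*(s + 4)*(s - 5)
(2) = (p + 1)*(p^3 + 6*p^2 + 12*p + 8) = (p + 1)*(p + 2)*(p^2 + 4*p + 4) = (p + 1)*(p + 2)^2*(p + 2)
(3) = (r - 4)*(r^3 + 3*r^2 - 10*r - 24) = (r - 4)*(r + 4)*(r^2 - r - 6) = (r - 4)*(r + 2)*(r + 4)*(r - 3)
(4) = (d - 1)*(d^3 - 13*d - 12) = (d - 1)*(d + 3)*(d^2 - 3*d - 4) = (d - 4)*(d - 1)*(d + 3)*(d + 1)
(5) = (x + 1)*(x^3 - 8*x^2 + 17*x - 10) = (x - 1)*(x + 1)*(x^2 - 7*x + 10) = (x - 5)*(x - 1)*(x + 1)*(x - 2)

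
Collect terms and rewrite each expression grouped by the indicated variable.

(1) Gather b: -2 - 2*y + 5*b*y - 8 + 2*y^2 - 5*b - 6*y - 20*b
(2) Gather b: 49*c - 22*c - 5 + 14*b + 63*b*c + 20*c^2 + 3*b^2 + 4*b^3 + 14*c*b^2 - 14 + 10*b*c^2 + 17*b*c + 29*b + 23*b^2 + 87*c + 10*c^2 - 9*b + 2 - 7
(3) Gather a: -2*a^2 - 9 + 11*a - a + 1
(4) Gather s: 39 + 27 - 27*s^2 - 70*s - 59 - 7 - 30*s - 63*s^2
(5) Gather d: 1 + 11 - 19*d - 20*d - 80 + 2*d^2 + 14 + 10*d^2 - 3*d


(1) = b*(5*y - 25) + 2*y^2 - 8*y - 10
(2) = 4*b^3 + b^2*(14*c + 26) + b*(10*c^2 + 80*c + 34) + 30*c^2 + 114*c - 24
(3) = -2*a^2 + 10*a - 8
(4) = -90*s^2 - 100*s
(5) = 12*d^2 - 42*d - 54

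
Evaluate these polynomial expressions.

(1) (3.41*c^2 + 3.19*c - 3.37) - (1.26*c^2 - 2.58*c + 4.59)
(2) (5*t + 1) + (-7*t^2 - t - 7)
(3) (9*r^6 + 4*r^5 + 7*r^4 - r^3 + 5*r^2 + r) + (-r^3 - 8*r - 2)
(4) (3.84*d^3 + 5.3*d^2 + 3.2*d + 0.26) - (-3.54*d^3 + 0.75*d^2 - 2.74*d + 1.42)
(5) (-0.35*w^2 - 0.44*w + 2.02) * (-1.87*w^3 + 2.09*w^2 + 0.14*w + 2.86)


(1) = 2.15*c^2 + 5.77*c - 7.96
(2) = -7*t^2 + 4*t - 6
(3) = 9*r^6 + 4*r^5 + 7*r^4 - 2*r^3 + 5*r^2 - 7*r - 2
(4) = 7.38*d^3 + 4.55*d^2 + 5.94*d - 1.16
(5) = 0.6545*w^5 + 0.0913*w^4 - 4.746*w^3 + 3.1592*w^2 - 0.9756*w + 5.7772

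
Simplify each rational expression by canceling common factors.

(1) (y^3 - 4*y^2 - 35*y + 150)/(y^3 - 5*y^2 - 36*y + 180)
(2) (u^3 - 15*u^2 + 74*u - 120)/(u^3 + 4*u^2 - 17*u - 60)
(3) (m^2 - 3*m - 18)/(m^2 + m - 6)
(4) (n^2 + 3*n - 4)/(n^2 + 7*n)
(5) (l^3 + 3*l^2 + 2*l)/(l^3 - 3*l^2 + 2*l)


(1) = (y - 5)/(y - 6)
(2) = (u^2 - 11*u + 30)/(u^2 + 8*u + 15)
(3) = (m - 6)/(m - 2)
(4) = (n^2 + 3*n - 4)/(n^2 + 7*n)
(5) = (l^2 + 3*l + 2)/(l^2 - 3*l + 2)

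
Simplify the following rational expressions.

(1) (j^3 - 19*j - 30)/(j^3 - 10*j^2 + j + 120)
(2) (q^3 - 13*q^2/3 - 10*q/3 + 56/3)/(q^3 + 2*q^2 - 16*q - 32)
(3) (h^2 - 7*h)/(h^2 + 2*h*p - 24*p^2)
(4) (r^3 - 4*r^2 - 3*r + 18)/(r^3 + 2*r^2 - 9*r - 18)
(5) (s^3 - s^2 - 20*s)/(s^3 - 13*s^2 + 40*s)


(1) = (j + 2)/(j - 8)
(2) = (3*q - 7)/(3*q + 12)
(3) = (-h^2 + 7*h)/(-h^2 - 2*h*p + 24*p^2)
(4) = (r - 3)/(r + 3)
(5) = (s + 4)/(s - 8)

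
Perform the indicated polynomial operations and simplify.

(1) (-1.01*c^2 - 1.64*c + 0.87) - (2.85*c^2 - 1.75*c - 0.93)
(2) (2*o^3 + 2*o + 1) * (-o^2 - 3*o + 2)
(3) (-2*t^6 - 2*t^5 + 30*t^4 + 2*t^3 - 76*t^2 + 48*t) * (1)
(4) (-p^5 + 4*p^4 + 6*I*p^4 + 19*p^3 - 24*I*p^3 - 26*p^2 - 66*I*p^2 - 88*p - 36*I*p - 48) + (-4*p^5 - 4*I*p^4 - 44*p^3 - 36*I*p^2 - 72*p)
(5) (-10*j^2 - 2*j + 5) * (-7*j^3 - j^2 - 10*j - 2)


(1) = -3.86*c^2 + 0.11*c + 1.8
(2) = -2*o^5 - 6*o^4 + 2*o^3 - 7*o^2 + o + 2
(3) = -2*t^6 - 2*t^5 + 30*t^4 + 2*t^3 - 76*t^2 + 48*t
(4) = -5*p^5 + 4*p^4 + 2*I*p^4 - 25*p^3 - 24*I*p^3 - 26*p^2 - 102*I*p^2 - 160*p - 36*I*p - 48
(5) = 70*j^5 + 24*j^4 + 67*j^3 + 35*j^2 - 46*j - 10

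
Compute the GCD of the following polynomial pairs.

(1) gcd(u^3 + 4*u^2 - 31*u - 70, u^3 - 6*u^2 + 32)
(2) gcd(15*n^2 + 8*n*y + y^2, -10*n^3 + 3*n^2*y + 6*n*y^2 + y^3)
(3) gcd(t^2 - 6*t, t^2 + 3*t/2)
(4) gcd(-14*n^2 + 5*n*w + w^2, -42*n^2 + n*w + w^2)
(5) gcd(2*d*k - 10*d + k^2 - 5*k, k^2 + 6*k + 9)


(1) = gcd((u - 5)*(u + 2)*(u + 7), (u - 4)^2*(u + 2)) = u + 2
(2) = gcd((3*n + y)*(5*n + y), (-n + y)*(2*n + y)*(5*n + y)) = 5*n + y
(3) = gcd(t*(t - 6), t*(t + 3/2)) = t
(4) = gcd((-2*n + w)*(7*n + w), (-6*n + w)*(7*n + w)) = 7*n + w
(5) = gcd((2*d + k)*(k - 5), (k + 3)^2) = 1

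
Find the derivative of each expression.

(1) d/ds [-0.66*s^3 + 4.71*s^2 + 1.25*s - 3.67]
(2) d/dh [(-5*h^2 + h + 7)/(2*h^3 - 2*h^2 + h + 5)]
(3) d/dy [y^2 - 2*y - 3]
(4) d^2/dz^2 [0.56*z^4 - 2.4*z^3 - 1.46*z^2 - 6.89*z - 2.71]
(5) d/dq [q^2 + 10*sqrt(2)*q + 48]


(1) = -1.98*s^2 + 9.42*s + 1.25
(2) = (10*h^4 - 4*h^3 - 45*h^2 - 22*h - 2)/(4*h^6 - 8*h^5 + 8*h^4 + 16*h^3 - 19*h^2 + 10*h + 25)
(3) = 2*y - 2
(4) = 6.72*z^2 - 14.4*z - 2.92
(5) = 2*q + 10*sqrt(2)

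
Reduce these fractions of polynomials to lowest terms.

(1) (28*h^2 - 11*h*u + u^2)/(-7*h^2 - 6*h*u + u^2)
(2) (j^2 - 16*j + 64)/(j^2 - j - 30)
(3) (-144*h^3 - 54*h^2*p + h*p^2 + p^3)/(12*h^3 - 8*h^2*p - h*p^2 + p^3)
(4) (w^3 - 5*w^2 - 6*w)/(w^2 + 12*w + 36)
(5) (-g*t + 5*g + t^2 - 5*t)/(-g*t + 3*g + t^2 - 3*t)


(1) = (-4*h + u)/(h + u)
(2) = (j^2 - 16*j + 64)/(j^2 - j - 30)
(3) = (-48*h^2 - 2*h*p + p^2)/(4*h^2 - 4*h*p + p^2)
(4) = (w^3 - 5*w^2 - 6*w)/(w^2 + 12*w + 36)
(5) = (t - 5)/(t - 3)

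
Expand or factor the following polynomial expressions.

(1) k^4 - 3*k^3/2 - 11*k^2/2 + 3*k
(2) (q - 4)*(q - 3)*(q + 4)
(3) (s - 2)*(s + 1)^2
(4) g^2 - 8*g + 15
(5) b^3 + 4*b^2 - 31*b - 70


(1) = k*(k - 3)*(k - 1/2)*(k + 2)
(2) = q^3 - 3*q^2 - 16*q + 48
(3) = s^3 - 3*s - 2
(4) = (g - 5)*(g - 3)
(5) = (b - 5)*(b + 2)*(b + 7)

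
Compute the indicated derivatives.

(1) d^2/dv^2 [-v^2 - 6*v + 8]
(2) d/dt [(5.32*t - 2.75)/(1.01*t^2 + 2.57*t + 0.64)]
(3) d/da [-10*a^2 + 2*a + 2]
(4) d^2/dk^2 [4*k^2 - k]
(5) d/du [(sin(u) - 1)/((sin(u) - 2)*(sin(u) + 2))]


(1) = -2
(2) = (-5.3732*t^2 + 5.555*t + 10.4723)/(1.0201*t^4 + 5.1914*t^3 + 7.8977*t^2 + 3.2896*t + 0.4096)
(3) = 2 - 20*a
(4) = 8
(5) = (2*sin(u) + cos(u)^2 - 5)*cos(u)/((sin(u) - 2)^2*(sin(u) + 2)^2)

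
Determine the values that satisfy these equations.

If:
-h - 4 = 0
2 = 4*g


Then:
g = 1/2
h = -4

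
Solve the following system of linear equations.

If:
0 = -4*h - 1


Then:
h = -1/4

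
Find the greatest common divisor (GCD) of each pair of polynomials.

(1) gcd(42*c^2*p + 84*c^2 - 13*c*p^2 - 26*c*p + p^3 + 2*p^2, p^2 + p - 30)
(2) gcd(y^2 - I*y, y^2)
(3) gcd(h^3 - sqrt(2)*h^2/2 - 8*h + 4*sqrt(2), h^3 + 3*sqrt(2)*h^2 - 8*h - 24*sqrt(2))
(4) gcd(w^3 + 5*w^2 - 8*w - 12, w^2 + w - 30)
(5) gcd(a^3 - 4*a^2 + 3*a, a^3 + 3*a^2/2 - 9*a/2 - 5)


(1) = gcd((-7*c + p)*(-6*c + p)*(p + 2), (p - 5)*(p + 6)) = 1
(2) = gcd(y*(y - I), y^2) = y
(3) = h^2 - 8
(4) = gcd((w - 2)*(w + 1)*(w + 6), (w - 5)*(w + 6)) = w + 6
(5) = gcd(a*(a - 3)*(a - 1), (a - 2)*(a + 1)*(a + 5/2)) = 1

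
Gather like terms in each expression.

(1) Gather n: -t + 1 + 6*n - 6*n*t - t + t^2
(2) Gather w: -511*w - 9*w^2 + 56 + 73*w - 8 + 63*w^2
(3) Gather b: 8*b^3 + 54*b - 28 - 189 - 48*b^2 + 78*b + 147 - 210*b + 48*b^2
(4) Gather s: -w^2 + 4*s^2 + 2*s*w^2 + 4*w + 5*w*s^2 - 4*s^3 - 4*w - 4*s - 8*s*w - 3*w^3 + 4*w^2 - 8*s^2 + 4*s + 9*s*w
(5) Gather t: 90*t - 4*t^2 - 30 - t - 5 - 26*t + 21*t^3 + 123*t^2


(1) = n*(6 - 6*t) + t^2 - 2*t + 1
(2) = 54*w^2 - 438*w + 48
(3) = 8*b^3 - 78*b - 70
(4) = -4*s^3 + s^2*(5*w - 4) + s*(2*w^2 + w) - 3*w^3 + 3*w^2
(5) = 21*t^3 + 119*t^2 + 63*t - 35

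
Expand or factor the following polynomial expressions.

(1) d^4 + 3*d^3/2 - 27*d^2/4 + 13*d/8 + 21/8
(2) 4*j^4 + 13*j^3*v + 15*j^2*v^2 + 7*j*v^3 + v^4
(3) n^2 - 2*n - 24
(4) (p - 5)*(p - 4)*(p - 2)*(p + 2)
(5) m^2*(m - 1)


(1) = (d - 3/2)*(d - 1)*(d + 1/2)*(d + 7/2)
(2) = (j + v)^3*(4*j + v)
(3) = (n - 6)*(n + 4)
(4) = p^4 - 9*p^3 + 16*p^2 + 36*p - 80
(5) = m^3 - m^2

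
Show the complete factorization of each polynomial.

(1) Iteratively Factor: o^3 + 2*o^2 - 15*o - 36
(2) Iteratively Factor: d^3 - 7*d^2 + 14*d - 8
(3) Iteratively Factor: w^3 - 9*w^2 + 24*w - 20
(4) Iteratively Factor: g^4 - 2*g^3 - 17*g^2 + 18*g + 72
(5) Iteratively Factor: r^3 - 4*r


(1) = (o + 3)*(o^2 - o - 12) = (o - 4)*(o + 3)*(o + 3)
(2) = (d - 2)*(d^2 - 5*d + 4) = (d - 4)*(d - 2)*(d - 1)
(3) = (w - 2)*(w^2 - 7*w + 10) = (w - 2)^2*(w - 5)
(4) = (g - 4)*(g^3 + 2*g^2 - 9*g - 18) = (g - 4)*(g - 3)*(g^2 + 5*g + 6) = (g - 4)*(g - 3)*(g + 2)*(g + 3)
(5) = (r - 2)*(r^2 + 2*r) = (r - 2)*(r + 2)*(r)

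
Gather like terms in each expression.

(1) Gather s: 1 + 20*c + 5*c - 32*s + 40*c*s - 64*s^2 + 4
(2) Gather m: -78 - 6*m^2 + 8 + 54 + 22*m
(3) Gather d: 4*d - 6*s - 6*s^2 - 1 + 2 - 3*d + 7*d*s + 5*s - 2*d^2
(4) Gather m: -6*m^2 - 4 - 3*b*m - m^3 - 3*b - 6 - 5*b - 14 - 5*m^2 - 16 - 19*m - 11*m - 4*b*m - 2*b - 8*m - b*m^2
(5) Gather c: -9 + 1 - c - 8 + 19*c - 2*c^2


(1) = 25*c - 64*s^2 + s*(40*c - 32) + 5
(2) = -6*m^2 + 22*m - 16
(3) = -2*d^2 + d*(7*s + 1) - 6*s^2 - s + 1
(4) = -10*b - m^3 + m^2*(-b - 11) + m*(-7*b - 38) - 40
(5) = -2*c^2 + 18*c - 16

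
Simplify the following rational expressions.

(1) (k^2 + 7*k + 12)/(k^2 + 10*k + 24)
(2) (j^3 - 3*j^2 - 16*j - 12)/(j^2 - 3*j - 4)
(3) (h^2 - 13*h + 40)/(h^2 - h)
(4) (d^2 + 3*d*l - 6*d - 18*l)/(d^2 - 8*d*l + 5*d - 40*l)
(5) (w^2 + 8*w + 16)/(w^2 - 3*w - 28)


(1) = (k + 3)/(k + 6)
(2) = (j^2 - 4*j - 12)/(j - 4)
(3) = (h^2 - 13*h + 40)/(h^2 - h)
(4) = (d^2 + 3*d*l - 6*d - 18*l)/(d^2 - 8*d*l + 5*d - 40*l)
(5) = (w + 4)/(w - 7)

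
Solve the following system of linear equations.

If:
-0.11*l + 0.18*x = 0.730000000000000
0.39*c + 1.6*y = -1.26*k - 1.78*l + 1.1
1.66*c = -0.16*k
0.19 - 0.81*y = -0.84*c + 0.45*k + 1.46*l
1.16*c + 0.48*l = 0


Then:
c = 0.84
k = -8.67
l = -2.02
x = 2.82
y = 9.56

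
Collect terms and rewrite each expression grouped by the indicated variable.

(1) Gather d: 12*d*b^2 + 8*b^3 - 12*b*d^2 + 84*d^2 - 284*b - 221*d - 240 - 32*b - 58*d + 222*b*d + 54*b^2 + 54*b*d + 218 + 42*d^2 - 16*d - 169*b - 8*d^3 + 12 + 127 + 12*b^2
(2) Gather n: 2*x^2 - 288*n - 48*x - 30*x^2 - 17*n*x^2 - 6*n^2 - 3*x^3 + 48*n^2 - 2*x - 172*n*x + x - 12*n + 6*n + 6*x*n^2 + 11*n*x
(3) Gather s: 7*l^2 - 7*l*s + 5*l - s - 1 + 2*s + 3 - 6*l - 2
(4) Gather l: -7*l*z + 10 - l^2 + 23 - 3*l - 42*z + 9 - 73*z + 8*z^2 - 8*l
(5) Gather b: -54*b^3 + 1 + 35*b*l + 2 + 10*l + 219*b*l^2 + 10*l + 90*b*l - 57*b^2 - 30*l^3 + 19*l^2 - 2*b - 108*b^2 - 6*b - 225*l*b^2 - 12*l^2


(1) = 8*b^3 + 66*b^2 - 485*b - 8*d^3 + d^2*(126 - 12*b) + d*(12*b^2 + 276*b - 295) + 117
(2) = n^2*(6*x + 42) + n*(-17*x^2 - 161*x - 294) - 3*x^3 - 28*x^2 - 49*x
(3) = 7*l^2 - l + s*(1 - 7*l)
(4) = -l^2 + l*(-7*z - 11) + 8*z^2 - 115*z + 42
(5) = -54*b^3 + b^2*(-225*l - 165) + b*(219*l^2 + 125*l - 8) - 30*l^3 + 7*l^2 + 20*l + 3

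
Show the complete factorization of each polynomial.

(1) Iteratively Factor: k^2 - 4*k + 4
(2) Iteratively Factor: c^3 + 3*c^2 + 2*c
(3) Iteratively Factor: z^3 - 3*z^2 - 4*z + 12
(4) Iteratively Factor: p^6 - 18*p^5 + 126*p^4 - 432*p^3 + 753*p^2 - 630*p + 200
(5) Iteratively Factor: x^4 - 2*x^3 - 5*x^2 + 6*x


(1) = (k - 2)*(k - 2)
(2) = (c)*(c^2 + 3*c + 2) = c*(c + 2)*(c + 1)
(3) = (z - 3)*(z^2 - 4) = (z - 3)*(z + 2)*(z - 2)
(4) = (p - 1)*(p^5 - 17*p^4 + 109*p^3 - 323*p^2 + 430*p - 200) = (p - 5)*(p - 1)*(p^4 - 12*p^3 + 49*p^2 - 78*p + 40) = (p - 5)*(p - 4)*(p - 1)*(p^3 - 8*p^2 + 17*p - 10) = (p - 5)*(p - 4)*(p - 2)*(p - 1)*(p^2 - 6*p + 5) = (p - 5)*(p - 4)*(p - 2)*(p - 1)^2*(p - 5)
(5) = (x - 1)*(x^3 - x^2 - 6*x) = x*(x - 1)*(x^2 - x - 6) = x*(x - 3)*(x - 1)*(x + 2)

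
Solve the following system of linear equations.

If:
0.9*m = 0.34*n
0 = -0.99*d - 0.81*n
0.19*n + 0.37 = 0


Then:
d = 1.59
m = -0.74
n = -1.95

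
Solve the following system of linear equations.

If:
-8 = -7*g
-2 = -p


Then:
g = 8/7
p = 2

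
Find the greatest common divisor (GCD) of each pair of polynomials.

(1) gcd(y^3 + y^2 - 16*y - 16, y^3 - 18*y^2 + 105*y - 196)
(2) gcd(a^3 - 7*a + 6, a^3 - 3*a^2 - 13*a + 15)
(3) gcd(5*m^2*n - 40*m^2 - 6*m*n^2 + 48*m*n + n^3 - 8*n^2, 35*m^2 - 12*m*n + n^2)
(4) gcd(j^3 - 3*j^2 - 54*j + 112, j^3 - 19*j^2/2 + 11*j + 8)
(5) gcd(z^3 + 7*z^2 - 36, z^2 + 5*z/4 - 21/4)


(1) = y - 4
(2) = gcd((a - 2)*(a - 1)*(a + 3), (a - 5)*(a - 1)*(a + 3)) = a^2 + 2*a - 3
(3) = gcd((-5*m + n)*(-m + n)*(n - 8), (-7*m + n)*(-5*m + n)) = 5*m - n
(4) = j^2 - 10*j + 16
(5) = gcd((z - 2)*(z + 3)*(z + 6), (z - 7/4)*(z + 3)) = z + 3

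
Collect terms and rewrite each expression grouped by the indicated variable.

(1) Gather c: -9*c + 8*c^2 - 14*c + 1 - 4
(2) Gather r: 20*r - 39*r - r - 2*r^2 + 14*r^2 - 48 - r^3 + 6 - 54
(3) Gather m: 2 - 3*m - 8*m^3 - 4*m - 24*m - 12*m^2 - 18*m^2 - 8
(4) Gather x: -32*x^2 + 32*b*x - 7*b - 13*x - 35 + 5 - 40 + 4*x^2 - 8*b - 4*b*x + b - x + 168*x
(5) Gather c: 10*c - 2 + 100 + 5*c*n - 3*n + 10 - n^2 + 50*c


(1) = 8*c^2 - 23*c - 3
(2) = -r^3 + 12*r^2 - 20*r - 96
(3) = -8*m^3 - 30*m^2 - 31*m - 6
(4) = -14*b - 28*x^2 + x*(28*b + 154) - 70
(5) = c*(5*n + 60) - n^2 - 3*n + 108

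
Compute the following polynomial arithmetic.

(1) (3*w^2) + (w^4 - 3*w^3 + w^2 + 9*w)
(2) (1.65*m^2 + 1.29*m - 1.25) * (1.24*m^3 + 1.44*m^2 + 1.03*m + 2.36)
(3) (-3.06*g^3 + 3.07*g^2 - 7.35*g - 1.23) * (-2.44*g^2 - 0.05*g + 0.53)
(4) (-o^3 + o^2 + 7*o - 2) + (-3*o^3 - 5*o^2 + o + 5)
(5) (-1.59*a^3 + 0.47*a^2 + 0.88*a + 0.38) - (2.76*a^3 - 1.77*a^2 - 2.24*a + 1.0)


(1) = w^4 - 3*w^3 + 4*w^2 + 9*w
(2) = 2.046*m^5 + 3.9756*m^4 + 2.0071*m^3 + 3.4227*m^2 + 1.7569*m - 2.95
(3) = 7.4664*g^5 - 7.3378*g^4 + 16.1587*g^3 + 4.9958*g^2 - 3.834*g - 0.6519
(4) = -4*o^3 - 4*o^2 + 8*o + 3
(5) = -4.35*a^3 + 2.24*a^2 + 3.12*a - 0.62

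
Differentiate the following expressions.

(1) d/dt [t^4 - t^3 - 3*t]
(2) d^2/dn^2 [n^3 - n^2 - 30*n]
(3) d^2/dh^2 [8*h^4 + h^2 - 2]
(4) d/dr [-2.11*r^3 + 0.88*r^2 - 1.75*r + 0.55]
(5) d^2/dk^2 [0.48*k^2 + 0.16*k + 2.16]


(1) = 4*t^3 - 3*t^2 - 3
(2) = 6*n - 2
(3) = 96*h^2 + 2
(4) = -6.33*r^2 + 1.76*r - 1.75
(5) = 0.960000000000000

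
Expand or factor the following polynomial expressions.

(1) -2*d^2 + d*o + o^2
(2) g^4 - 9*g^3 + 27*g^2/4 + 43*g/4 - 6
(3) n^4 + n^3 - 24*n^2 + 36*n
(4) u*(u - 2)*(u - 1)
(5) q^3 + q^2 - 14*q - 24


(1) = (-d + o)*(2*d + o)
(2) = (g - 8)*(g - 3/2)*(g - 1/2)*(g + 1)
(3) = n*(n - 3)*(n - 2)*(n + 6)
(4) = u^3 - 3*u^2 + 2*u
(5) = (q - 4)*(q + 2)*(q + 3)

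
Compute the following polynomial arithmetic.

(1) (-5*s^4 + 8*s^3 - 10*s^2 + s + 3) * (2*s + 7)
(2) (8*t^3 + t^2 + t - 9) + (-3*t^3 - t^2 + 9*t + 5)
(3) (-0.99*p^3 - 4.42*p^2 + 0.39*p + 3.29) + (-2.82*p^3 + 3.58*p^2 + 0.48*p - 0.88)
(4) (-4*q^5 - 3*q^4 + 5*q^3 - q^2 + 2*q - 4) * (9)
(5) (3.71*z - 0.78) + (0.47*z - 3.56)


(1) = -10*s^5 - 19*s^4 + 36*s^3 - 68*s^2 + 13*s + 21
(2) = 5*t^3 + 10*t - 4
(3) = -3.81*p^3 - 0.84*p^2 + 0.87*p + 2.41
(4) = -36*q^5 - 27*q^4 + 45*q^3 - 9*q^2 + 18*q - 36
(5) = 4.18*z - 4.34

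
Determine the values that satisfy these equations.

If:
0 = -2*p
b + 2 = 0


Then:
b = -2
p = 0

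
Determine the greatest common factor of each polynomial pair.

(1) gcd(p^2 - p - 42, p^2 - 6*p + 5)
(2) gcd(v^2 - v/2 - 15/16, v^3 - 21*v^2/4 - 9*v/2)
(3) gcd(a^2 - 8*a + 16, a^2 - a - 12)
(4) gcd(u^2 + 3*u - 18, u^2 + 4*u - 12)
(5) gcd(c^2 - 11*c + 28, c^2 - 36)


(1) = 1
(2) = gcd((v - 5/4)*(v + 3/4), v*(v - 6)*(v + 3/4)) = v + 3/4
(3) = a - 4
(4) = gcd((u - 3)*(u + 6), (u - 2)*(u + 6)) = u + 6
(5) = gcd((c - 7)*(c - 4), (c - 6)*(c + 6)) = 1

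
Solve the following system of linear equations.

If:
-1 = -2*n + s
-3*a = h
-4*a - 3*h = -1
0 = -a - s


Then:
a = -1/5
h = 3/5
n = 3/5
s = 1/5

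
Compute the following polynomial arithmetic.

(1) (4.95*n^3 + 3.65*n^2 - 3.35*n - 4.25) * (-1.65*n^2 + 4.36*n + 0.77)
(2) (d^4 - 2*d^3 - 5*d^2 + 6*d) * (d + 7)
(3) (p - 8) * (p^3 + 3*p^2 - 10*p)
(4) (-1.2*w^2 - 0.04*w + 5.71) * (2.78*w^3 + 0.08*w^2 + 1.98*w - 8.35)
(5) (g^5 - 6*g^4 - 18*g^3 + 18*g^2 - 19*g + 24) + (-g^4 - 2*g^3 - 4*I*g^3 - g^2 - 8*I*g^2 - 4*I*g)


(1) = -8.1675*n^5 + 15.5595*n^4 + 25.253*n^3 - 4.783*n^2 - 21.1095*n - 3.2725
(2) = d^5 + 5*d^4 - 19*d^3 - 29*d^2 + 42*d
(3) = p^4 - 5*p^3 - 34*p^2 + 80*p
(4) = -3.336*w^5 - 0.2072*w^4 + 13.4946*w^3 + 10.3976*w^2 + 11.6398*w - 47.6785
(5) = g^5 - 7*g^4 - 20*g^3 - 4*I*g^3 + 17*g^2 - 8*I*g^2 - 19*g - 4*I*g + 24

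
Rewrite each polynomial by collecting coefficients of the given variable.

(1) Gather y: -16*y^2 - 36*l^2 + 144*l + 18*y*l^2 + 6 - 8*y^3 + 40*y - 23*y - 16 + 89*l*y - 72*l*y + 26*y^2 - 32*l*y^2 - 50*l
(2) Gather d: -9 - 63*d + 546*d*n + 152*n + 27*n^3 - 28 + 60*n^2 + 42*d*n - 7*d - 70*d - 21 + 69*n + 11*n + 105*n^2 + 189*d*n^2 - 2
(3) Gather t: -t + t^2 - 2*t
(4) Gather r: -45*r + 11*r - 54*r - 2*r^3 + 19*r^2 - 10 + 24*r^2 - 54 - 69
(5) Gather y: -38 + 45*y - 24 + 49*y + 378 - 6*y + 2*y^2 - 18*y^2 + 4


(1) = -36*l^2 + 94*l - 8*y^3 + y^2*(10 - 32*l) + y*(18*l^2 + 17*l + 17) - 10
(2) = d*(189*n^2 + 588*n - 140) + 27*n^3 + 165*n^2 + 232*n - 60
(3) = t^2 - 3*t
(4) = -2*r^3 + 43*r^2 - 88*r - 133
(5) = -16*y^2 + 88*y + 320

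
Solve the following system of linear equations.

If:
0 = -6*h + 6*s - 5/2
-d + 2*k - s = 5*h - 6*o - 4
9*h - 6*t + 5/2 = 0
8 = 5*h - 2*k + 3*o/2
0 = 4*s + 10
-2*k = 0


Then:
d = 1337/12
h = -35/12
k = 0
o = 271/18
s = -5/2
t = -95/24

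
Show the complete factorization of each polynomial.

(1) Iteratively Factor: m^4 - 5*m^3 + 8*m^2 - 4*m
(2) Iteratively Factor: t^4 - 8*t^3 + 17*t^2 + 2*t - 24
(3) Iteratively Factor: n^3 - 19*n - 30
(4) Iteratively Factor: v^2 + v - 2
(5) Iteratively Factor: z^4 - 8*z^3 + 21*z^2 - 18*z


(1) = (m - 2)*(m^3 - 3*m^2 + 2*m) = (m - 2)*(m - 1)*(m^2 - 2*m) = (m - 2)^2*(m - 1)*(m)
(2) = (t - 4)*(t^3 - 4*t^2 + t + 6) = (t - 4)*(t + 1)*(t^2 - 5*t + 6) = (t - 4)*(t - 2)*(t + 1)*(t - 3)
(3) = (n + 3)*(n^2 - 3*n - 10) = (n + 2)*(n + 3)*(n - 5)
(4) = (v - 1)*(v + 2)
(5) = (z - 3)*(z^3 - 5*z^2 + 6*z) = (z - 3)*(z - 2)*(z^2 - 3*z) = z*(z - 3)*(z - 2)*(z - 3)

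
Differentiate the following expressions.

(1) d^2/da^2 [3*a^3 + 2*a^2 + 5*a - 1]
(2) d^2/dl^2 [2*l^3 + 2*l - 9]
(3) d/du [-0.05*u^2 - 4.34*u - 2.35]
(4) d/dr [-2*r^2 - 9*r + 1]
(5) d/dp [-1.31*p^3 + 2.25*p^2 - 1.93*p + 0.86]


(1) = 18*a + 4
(2) = 12*l
(3) = -0.1*u - 4.34
(4) = -4*r - 9
(5) = -3.93*p^2 + 4.5*p - 1.93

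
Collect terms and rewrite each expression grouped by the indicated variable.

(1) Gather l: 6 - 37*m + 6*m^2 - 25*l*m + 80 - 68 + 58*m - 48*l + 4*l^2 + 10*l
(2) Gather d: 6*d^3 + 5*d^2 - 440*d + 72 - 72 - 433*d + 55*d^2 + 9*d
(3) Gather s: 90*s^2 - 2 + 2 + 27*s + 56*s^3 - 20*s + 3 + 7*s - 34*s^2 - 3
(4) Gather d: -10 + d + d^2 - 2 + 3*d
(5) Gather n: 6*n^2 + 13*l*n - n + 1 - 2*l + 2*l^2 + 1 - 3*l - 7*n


(1) = 4*l^2 + l*(-25*m - 38) + 6*m^2 + 21*m + 18
(2) = 6*d^3 + 60*d^2 - 864*d
(3) = 56*s^3 + 56*s^2 + 14*s
(4) = d^2 + 4*d - 12
(5) = 2*l^2 - 5*l + 6*n^2 + n*(13*l - 8) + 2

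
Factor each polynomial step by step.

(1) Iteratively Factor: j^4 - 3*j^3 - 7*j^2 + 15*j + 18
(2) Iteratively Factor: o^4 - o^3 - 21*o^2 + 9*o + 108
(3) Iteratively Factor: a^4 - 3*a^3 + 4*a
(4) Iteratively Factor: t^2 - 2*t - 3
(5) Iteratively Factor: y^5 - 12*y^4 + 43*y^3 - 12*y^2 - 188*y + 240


(1) = (j - 3)*(j^3 - 7*j - 6) = (j - 3)*(j + 2)*(j^2 - 2*j - 3) = (j - 3)*(j + 1)*(j + 2)*(j - 3)
(2) = (o + 3)*(o^3 - 4*o^2 - 9*o + 36) = (o - 3)*(o + 3)*(o^2 - o - 12) = (o - 3)*(o + 3)^2*(o - 4)
(3) = (a)*(a^3 - 3*a^2 + 4) = a*(a + 1)*(a^2 - 4*a + 4) = a*(a - 2)*(a + 1)*(a - 2)
(4) = (t - 3)*(t + 1)
(5) = (y - 2)*(y^4 - 10*y^3 + 23*y^2 + 34*y - 120) = (y - 2)*(y + 2)*(y^3 - 12*y^2 + 47*y - 60) = (y - 4)*(y - 2)*(y + 2)*(y^2 - 8*y + 15) = (y - 4)*(y - 3)*(y - 2)*(y + 2)*(y - 5)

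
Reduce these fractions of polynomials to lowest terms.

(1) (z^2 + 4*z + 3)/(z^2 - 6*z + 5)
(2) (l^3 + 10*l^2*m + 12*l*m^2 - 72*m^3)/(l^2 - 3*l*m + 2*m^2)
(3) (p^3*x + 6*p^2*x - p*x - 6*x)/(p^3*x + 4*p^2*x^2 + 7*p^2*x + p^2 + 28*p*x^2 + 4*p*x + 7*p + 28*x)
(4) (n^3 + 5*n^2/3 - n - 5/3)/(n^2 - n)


(1) = (z^2 + 4*z + 3)/(z^2 - 6*z + 5)
(2) = (l^2 + 12*l*m + 36*m^2)/(l - m)
(3) = (p^3*x + 6*p^2*x - p*x - 6*x)/(p^3*x + 4*p^2*x^2 + 7*p^2*x + p^2 + 28*p*x^2 + 4*p*x + 7*p + 28*x)
(4) = (3*n^2 + 8*n + 5)/(3*n)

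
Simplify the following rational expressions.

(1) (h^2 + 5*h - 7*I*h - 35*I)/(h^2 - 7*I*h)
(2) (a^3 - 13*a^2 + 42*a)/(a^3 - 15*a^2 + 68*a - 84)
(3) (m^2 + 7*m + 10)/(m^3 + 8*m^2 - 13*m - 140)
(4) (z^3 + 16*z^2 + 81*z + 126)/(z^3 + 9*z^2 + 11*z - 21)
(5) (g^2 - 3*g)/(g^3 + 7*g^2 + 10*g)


(1) = (h + 5)/h
(2) = a/(a - 2)
(3) = (m + 2)/(m^2 + 3*m - 28)
(4) = (z + 6)/(z - 1)
(5) = (g - 3)/(g^2 + 7*g + 10)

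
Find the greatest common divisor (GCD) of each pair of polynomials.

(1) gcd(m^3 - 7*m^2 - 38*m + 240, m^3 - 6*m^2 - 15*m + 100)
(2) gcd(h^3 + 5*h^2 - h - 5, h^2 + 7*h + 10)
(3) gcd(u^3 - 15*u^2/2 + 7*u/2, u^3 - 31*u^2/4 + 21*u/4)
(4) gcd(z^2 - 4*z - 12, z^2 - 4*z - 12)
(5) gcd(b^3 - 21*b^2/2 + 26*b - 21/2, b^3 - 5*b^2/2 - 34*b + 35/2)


(1) = gcd((m - 8)*(m - 5)*(m + 6), (m - 5)^2*(m + 4)) = m - 5
(2) = gcd((h - 1)*(h + 1)*(h + 5), (h + 2)*(h + 5)) = h + 5
(3) = u^2 - 7*u
(4) = gcd((z - 6)*(z + 2), (z - 6)*(z + 2)) = z^2 - 4*z - 12
(5) = b^2 - 15*b/2 + 7/2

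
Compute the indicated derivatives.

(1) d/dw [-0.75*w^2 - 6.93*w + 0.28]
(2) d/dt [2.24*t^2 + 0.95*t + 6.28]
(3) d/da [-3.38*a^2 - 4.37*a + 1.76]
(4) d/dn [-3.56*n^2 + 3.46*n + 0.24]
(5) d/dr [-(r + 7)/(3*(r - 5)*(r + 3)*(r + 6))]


(1) = -1.5*w - 6.93
(2) = 4.48*t + 0.95
(3) = -6.76*a - 4.37
(4) = 3.46 - 7.12*n
(5) = (2*r^3 + 25*r^2 + 56*r - 99)/(3*(r^6 + 8*r^5 - 38*r^4 - 396*r^3 + 9*r^2 + 4860*r + 8100))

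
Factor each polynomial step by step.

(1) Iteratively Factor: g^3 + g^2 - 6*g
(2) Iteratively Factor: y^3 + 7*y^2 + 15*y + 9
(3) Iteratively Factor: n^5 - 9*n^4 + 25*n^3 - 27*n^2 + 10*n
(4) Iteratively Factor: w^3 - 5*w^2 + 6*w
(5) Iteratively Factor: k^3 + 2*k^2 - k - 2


(1) = (g + 3)*(g^2 - 2*g) = g*(g + 3)*(g - 2)
(2) = (y + 1)*(y^2 + 6*y + 9) = (y + 1)*(y + 3)*(y + 3)
(3) = (n - 2)*(n^4 - 7*n^3 + 11*n^2 - 5*n) = (n - 5)*(n - 2)*(n^3 - 2*n^2 + n) = n*(n - 5)*(n - 2)*(n^2 - 2*n + 1) = n*(n - 5)*(n - 2)*(n - 1)*(n - 1)
(4) = (w)*(w^2 - 5*w + 6) = w*(w - 2)*(w - 3)
(5) = (k - 1)*(k^2 + 3*k + 2) = (k - 1)*(k + 2)*(k + 1)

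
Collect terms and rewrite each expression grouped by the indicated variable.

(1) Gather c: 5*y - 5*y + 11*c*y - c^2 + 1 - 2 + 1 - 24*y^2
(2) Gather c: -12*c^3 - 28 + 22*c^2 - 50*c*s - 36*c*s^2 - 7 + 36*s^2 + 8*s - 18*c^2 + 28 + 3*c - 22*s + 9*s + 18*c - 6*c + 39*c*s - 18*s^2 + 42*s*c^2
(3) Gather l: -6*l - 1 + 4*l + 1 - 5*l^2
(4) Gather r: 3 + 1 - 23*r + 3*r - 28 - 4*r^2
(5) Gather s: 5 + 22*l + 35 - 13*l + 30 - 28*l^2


(1) = -c^2 + 11*c*y - 24*y^2
(2) = -12*c^3 + c^2*(42*s + 4) + c*(-36*s^2 - 11*s + 15) + 18*s^2 - 5*s - 7
(3) = -5*l^2 - 2*l
(4) = -4*r^2 - 20*r - 24
(5) = -28*l^2 + 9*l + 70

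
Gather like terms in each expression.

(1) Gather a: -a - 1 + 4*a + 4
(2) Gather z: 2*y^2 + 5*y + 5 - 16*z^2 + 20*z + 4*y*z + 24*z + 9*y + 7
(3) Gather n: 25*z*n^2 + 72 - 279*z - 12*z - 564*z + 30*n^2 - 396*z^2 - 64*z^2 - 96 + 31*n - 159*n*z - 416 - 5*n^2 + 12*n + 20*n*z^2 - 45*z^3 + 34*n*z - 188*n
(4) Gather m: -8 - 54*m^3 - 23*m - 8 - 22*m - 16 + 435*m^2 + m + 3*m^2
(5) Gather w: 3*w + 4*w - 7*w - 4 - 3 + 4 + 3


(1) = 3*a + 3
(2) = 2*y^2 + 14*y - 16*z^2 + z*(4*y + 44) + 12
(3) = n^2*(25*z + 25) + n*(20*z^2 - 125*z - 145) - 45*z^3 - 460*z^2 - 855*z - 440
(4) = -54*m^3 + 438*m^2 - 44*m - 32
(5) = 0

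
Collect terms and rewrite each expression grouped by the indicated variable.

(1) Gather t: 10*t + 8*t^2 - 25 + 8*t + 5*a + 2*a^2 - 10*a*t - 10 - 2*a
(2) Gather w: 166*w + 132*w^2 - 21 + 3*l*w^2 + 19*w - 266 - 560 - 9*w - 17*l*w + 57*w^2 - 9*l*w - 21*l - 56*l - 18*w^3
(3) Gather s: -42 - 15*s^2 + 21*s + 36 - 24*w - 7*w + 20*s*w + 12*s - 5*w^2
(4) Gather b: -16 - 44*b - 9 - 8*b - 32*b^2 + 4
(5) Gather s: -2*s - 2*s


(1) = 2*a^2 + 3*a + 8*t^2 + t*(18 - 10*a) - 35
(2) = -77*l - 18*w^3 + w^2*(3*l + 189) + w*(176 - 26*l) - 847
(3) = -15*s^2 + s*(20*w + 33) - 5*w^2 - 31*w - 6
(4) = -32*b^2 - 52*b - 21
(5) = -4*s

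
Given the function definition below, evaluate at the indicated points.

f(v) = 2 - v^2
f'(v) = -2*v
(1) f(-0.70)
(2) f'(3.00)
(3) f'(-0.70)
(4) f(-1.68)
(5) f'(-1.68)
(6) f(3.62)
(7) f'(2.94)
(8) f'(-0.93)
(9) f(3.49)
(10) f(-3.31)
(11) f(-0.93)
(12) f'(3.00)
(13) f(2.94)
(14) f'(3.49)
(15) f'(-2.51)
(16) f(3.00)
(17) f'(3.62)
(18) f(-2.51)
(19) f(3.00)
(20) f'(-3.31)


(1) = 1.51
(2) = -6.00
(3) = 1.40
(4) = -0.82
(5) = 3.36
(6) = -11.10
(7) = -5.88
(8) = 1.86
(9) = -10.18
(10) = -8.96
(11) = 1.14
(12) = -6.00
(13) = -6.64
(14) = -6.98
(15) = 5.02
(16) = -7.00
(17) = -7.24
(18) = -4.30
(19) = -7.00
(20) = 6.62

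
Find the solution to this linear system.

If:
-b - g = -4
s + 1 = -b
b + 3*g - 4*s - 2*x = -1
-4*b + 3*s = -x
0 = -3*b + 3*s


Then:
No Solution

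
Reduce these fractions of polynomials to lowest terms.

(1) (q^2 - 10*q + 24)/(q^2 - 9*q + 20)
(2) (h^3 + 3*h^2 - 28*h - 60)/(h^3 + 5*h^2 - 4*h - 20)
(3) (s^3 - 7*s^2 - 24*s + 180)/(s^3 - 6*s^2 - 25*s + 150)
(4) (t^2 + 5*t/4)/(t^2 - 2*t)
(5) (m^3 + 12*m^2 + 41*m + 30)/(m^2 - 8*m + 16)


(1) = (q - 6)/(q - 5)
(2) = (h^2 + h - 30)/(h^2 + 3*h - 10)
(3) = (s - 6)/(s - 5)
(4) = (4*t + 5)/(4*t - 8)
(5) = (m^3 + 12*m^2 + 41*m + 30)/(m^2 - 8*m + 16)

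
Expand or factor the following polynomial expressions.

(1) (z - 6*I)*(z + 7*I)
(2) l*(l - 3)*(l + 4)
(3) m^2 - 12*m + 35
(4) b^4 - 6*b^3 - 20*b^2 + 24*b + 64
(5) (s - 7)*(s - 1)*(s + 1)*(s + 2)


(1) = z^2 + I*z + 42
(2) = l^3 + l^2 - 12*l
(3) = (m - 7)*(m - 5)
(4) = (b - 8)*(b - 2)*(b + 2)^2
(5) = s^4 - 5*s^3 - 15*s^2 + 5*s + 14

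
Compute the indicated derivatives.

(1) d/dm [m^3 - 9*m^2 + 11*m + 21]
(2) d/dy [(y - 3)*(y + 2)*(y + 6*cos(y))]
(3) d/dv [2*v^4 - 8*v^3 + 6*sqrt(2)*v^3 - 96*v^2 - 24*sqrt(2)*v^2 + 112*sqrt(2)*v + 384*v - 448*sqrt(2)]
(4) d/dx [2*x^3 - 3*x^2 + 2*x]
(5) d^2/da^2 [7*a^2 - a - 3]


(1) = 3*m^2 - 18*m + 11
(2) = -(y - 3)*(y + 2)*(6*sin(y) - 1) + (y - 3)*(y + 6*cos(y)) + (y + 2)*(y + 6*cos(y))
(3) = 8*v^3 - 24*v^2 + 18*sqrt(2)*v^2 - 192*v - 48*sqrt(2)*v + 112*sqrt(2) + 384
(4) = 6*x^2 - 6*x + 2
(5) = 14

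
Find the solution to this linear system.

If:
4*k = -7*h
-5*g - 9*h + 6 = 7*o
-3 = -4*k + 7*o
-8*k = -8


Then:
g = 71/35
h = -4/7
k = 1
o = 1/7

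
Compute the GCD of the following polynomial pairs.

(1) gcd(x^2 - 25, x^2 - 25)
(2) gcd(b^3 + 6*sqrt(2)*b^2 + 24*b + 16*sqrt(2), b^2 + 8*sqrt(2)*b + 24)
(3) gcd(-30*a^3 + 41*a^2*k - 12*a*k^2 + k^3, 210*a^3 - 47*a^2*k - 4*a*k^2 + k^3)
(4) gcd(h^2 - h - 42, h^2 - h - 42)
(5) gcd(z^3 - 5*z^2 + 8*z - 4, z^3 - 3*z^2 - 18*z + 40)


(1) = gcd((x - 5)*(x + 5), (x - 5)*(x + 5)) = x^2 - 25
(2) = b + 2*sqrt(2)
(3) = gcd((-6*a + k)*(-5*a + k)*(-a + k), (-6*a + k)*(-5*a + k)*(7*a + k)) = 30*a^2 - 11*a*k + k^2
(4) = gcd((h - 7)*(h + 6), (h - 7)*(h + 6)) = h^2 - h - 42
(5) = gcd((z - 2)^2*(z - 1), (z - 5)*(z - 2)*(z + 4)) = z - 2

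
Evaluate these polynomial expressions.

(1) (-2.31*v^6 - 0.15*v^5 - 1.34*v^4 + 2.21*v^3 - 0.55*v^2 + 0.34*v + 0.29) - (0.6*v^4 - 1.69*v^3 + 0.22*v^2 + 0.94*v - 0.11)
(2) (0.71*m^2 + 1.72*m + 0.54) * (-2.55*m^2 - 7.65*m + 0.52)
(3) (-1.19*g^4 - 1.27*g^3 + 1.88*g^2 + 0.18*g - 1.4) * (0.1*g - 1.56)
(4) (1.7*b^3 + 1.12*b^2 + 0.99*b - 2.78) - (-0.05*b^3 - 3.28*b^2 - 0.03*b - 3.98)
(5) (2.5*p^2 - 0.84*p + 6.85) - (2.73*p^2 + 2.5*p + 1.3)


(1) = -2.31*v^6 - 0.15*v^5 - 1.94*v^4 + 3.9*v^3 - 0.77*v^2 - 0.6*v + 0.4
(2) = -1.8105*m^4 - 9.8175*m^3 - 14.1658*m^2 - 3.2366*m + 0.2808
(3) = -0.119*g^5 + 1.7294*g^4 + 2.1692*g^3 - 2.9148*g^2 - 0.4208*g + 2.184
(4) = 1.75*b^3 + 4.4*b^2 + 1.02*b + 1.2
(5) = -0.23*p^2 - 3.34*p + 5.55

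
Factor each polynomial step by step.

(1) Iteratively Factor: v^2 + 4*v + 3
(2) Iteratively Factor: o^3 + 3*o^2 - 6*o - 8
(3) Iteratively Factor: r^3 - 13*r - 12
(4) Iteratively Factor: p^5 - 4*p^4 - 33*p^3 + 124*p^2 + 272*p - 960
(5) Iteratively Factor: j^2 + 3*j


(1) = (v + 1)*(v + 3)
(2) = (o + 1)*(o^2 + 2*o - 8) = (o - 2)*(o + 1)*(o + 4)
(3) = (r + 3)*(r^2 - 3*r - 4) = (r + 1)*(r + 3)*(r - 4)
(4) = (p + 4)*(p^4 - 8*p^3 - p^2 + 128*p - 240) = (p - 3)*(p + 4)*(p^3 - 5*p^2 - 16*p + 80) = (p - 5)*(p - 3)*(p + 4)*(p^2 - 16) = (p - 5)*(p - 4)*(p - 3)*(p + 4)*(p + 4)
(5) = (j + 3)*(j)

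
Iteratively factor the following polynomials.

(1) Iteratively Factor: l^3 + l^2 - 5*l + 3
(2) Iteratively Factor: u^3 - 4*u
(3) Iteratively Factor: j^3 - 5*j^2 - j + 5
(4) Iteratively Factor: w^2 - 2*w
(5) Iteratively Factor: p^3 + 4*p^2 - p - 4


(1) = (l - 1)*(l^2 + 2*l - 3) = (l - 1)^2*(l + 3)
(2) = (u)*(u^2 - 4) = u*(u - 2)*(u + 2)
(3) = (j - 5)*(j^2 - 1) = (j - 5)*(j + 1)*(j - 1)
(4) = (w - 2)*(w)
(5) = (p + 1)*(p^2 + 3*p - 4) = (p - 1)*(p + 1)*(p + 4)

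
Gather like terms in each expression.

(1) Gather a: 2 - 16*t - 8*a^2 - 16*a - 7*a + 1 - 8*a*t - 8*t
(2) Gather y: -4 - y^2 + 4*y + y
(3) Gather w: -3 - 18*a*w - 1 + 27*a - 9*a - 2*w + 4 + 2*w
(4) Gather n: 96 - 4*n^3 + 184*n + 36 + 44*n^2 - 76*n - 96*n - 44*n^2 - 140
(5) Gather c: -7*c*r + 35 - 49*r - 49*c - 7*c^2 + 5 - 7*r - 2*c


(1) = -8*a^2 + a*(-8*t - 23) - 24*t + 3
(2) = -y^2 + 5*y - 4
(3) = -18*a*w + 18*a
(4) = -4*n^3 + 12*n - 8
(5) = -7*c^2 + c*(-7*r - 51) - 56*r + 40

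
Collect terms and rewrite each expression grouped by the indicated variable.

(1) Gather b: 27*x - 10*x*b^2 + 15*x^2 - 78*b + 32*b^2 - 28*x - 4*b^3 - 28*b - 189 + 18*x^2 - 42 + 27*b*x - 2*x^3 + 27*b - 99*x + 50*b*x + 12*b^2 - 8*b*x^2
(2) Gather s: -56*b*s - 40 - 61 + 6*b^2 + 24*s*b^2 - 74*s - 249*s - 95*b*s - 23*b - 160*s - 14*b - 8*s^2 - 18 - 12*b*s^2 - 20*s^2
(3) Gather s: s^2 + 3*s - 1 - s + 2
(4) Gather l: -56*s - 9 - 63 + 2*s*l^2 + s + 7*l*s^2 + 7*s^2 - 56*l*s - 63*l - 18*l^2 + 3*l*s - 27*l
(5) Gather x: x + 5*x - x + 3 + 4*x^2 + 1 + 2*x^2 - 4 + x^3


(1) = -4*b^3 + b^2*(44 - 10*x) + b*(-8*x^2 + 77*x - 79) - 2*x^3 + 33*x^2 - 100*x - 231
(2) = 6*b^2 - 37*b + s^2*(-12*b - 28) + s*(24*b^2 - 151*b - 483) - 119
(3) = s^2 + 2*s + 1
(4) = l^2*(2*s - 18) + l*(7*s^2 - 53*s - 90) + 7*s^2 - 55*s - 72
(5) = x^3 + 6*x^2 + 5*x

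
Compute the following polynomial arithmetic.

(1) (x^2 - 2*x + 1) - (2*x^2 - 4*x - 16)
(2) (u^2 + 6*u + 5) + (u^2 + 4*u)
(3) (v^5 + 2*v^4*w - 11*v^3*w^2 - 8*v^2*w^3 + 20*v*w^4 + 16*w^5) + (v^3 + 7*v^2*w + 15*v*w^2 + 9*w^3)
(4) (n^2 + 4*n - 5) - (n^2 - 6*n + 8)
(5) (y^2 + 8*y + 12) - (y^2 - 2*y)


(1) = -x^2 + 2*x + 17
(2) = 2*u^2 + 10*u + 5
(3) = v^5 + 2*v^4*w - 11*v^3*w^2 + v^3 - 8*v^2*w^3 + 7*v^2*w + 20*v*w^4 + 15*v*w^2 + 16*w^5 + 9*w^3
(4) = 10*n - 13
(5) = 10*y + 12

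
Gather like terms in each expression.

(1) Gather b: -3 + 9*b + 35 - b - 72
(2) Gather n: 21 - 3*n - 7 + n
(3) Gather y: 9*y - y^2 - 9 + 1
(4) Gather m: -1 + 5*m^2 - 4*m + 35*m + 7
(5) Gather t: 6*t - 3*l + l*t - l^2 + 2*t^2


(1) = 8*b - 40
(2) = 14 - 2*n
(3) = -y^2 + 9*y - 8
(4) = 5*m^2 + 31*m + 6
(5) = -l^2 - 3*l + 2*t^2 + t*(l + 6)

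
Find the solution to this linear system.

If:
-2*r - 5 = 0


Then:
r = -5/2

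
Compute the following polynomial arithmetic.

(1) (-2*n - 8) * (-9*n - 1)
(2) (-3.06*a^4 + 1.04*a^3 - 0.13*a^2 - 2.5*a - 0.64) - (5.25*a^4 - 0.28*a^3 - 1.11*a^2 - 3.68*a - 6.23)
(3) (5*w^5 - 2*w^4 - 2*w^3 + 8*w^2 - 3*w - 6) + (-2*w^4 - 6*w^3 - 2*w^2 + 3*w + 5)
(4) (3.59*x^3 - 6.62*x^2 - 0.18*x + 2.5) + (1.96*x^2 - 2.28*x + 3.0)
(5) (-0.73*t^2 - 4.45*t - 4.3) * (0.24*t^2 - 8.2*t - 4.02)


(1) = 18*n^2 + 74*n + 8
(2) = -8.31*a^4 + 1.32*a^3 + 0.98*a^2 + 1.18*a + 5.59
(3) = 5*w^5 - 4*w^4 - 8*w^3 + 6*w^2 - 1
(4) = 3.59*x^3 - 4.66*x^2 - 2.46*x + 5.5
(5) = -0.1752*t^4 + 4.918*t^3 + 38.3926*t^2 + 53.149*t + 17.286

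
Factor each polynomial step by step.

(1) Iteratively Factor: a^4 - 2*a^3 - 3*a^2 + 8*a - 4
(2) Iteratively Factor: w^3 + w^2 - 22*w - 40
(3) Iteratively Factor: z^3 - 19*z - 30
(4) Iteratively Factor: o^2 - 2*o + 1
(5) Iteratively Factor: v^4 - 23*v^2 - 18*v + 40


(1) = (a + 2)*(a^3 - 4*a^2 + 5*a - 2) = (a - 2)*(a + 2)*(a^2 - 2*a + 1) = (a - 2)*(a - 1)*(a + 2)*(a - 1)
(2) = (w - 5)*(w^2 + 6*w + 8) = (w - 5)*(w + 2)*(w + 4)
(3) = (z + 2)*(z^2 - 2*z - 15) = (z + 2)*(z + 3)*(z - 5)
(4) = (o - 1)*(o - 1)
(5) = (v + 4)*(v^3 - 4*v^2 - 7*v + 10) = (v - 5)*(v + 4)*(v^2 + v - 2) = (v - 5)*(v - 1)*(v + 4)*(v + 2)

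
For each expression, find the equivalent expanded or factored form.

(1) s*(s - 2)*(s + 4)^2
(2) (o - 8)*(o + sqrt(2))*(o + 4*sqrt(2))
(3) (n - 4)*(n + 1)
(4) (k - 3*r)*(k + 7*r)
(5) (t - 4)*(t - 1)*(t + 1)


(1) = s^4 + 6*s^3 - 32*s
(2) = o^3 - 8*o^2 + 5*sqrt(2)*o^2 - 40*sqrt(2)*o + 8*o - 64
(3) = n^2 - 3*n - 4
(4) = k^2 + 4*k*r - 21*r^2
(5) = t^3 - 4*t^2 - t + 4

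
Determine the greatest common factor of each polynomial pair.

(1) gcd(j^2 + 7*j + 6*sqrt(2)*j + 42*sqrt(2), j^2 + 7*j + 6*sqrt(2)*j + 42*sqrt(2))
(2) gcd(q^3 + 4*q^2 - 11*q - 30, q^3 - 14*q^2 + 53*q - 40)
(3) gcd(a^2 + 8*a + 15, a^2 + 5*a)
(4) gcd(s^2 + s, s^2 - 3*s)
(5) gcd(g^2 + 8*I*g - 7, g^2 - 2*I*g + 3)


(1) = gcd((j + 7)*(j + 6*sqrt(2)), (j + 7)*(j + 6*sqrt(2))) = j^2 + j*(7 + 6*sqrt(2)) + 42*sqrt(2)
(2) = gcd((q - 3)*(q + 2)*(q + 5), (q - 8)*(q - 5)*(q - 1)) = 1
(3) = a + 5
(4) = gcd(s*(s + 1), s*(s - 3)) = s
(5) = g + I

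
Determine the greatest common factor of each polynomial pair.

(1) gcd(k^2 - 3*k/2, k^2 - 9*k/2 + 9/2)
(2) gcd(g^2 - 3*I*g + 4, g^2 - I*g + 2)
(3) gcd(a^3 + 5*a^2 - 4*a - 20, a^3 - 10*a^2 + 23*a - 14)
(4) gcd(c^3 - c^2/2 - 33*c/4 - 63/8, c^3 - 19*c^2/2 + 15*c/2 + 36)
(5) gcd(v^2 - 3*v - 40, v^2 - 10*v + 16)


(1) = gcd(k*(k - 3/2), (k - 3)*(k - 3/2)) = k - 3/2
(2) = g + I
(3) = a - 2
(4) = gcd((c - 7/2)*(c + 3/2)^2, (c - 8)*(c - 3)*(c + 3/2)) = c + 3/2
(5) = v - 8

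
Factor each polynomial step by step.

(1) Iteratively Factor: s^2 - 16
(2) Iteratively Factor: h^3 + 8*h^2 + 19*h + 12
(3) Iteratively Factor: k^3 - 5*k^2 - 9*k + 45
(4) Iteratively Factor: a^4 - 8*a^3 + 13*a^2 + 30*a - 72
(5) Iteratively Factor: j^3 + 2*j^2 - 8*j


(1) = (s - 4)*(s + 4)
(2) = (h + 1)*(h^2 + 7*h + 12) = (h + 1)*(h + 4)*(h + 3)
(3) = (k - 5)*(k^2 - 9) = (k - 5)*(k - 3)*(k + 3)
(4) = (a + 2)*(a^3 - 10*a^2 + 33*a - 36) = (a - 3)*(a + 2)*(a^2 - 7*a + 12) = (a - 4)*(a - 3)*(a + 2)*(a - 3)
(5) = (j)*(j^2 + 2*j - 8) = j*(j - 2)*(j + 4)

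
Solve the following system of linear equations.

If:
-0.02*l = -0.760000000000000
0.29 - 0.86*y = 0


Then:
l = 38.00
y = 0.34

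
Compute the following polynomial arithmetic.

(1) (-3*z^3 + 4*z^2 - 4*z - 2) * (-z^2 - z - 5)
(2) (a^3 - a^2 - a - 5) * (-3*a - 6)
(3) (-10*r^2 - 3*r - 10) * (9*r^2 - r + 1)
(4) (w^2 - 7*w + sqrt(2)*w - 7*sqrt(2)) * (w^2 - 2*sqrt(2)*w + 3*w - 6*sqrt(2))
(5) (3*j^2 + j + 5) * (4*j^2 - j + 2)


(1) = 3*z^5 - z^4 + 15*z^3 - 14*z^2 + 22*z + 10
(2) = -3*a^4 - 3*a^3 + 9*a^2 + 21*a + 30
(3) = -90*r^4 - 17*r^3 - 97*r^2 + 7*r - 10
(4) = w^4 - 4*w^3 - sqrt(2)*w^3 - 25*w^2 + 4*sqrt(2)*w^2 + 16*w + 21*sqrt(2)*w + 84
(5) = 12*j^4 + j^3 + 25*j^2 - 3*j + 10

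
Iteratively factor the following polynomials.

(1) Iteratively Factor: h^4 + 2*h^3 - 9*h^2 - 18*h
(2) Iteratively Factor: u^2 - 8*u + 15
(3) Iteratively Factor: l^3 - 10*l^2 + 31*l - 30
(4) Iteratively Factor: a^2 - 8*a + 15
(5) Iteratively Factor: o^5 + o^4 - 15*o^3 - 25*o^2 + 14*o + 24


(1) = (h + 2)*(h^3 - 9*h) = (h - 3)*(h + 2)*(h^2 + 3*h) = h*(h - 3)*(h + 2)*(h + 3)
(2) = (u - 3)*(u - 5)
(3) = (l - 5)*(l^2 - 5*l + 6) = (l - 5)*(l - 3)*(l - 2)
(4) = (a - 3)*(a - 5)
(5) = (o - 1)*(o^4 + 2*o^3 - 13*o^2 - 38*o - 24) = (o - 1)*(o + 3)*(o^3 - o^2 - 10*o - 8) = (o - 1)*(o + 2)*(o + 3)*(o^2 - 3*o - 4) = (o - 4)*(o - 1)*(o + 2)*(o + 3)*(o + 1)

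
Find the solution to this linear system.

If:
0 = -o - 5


Then:
o = -5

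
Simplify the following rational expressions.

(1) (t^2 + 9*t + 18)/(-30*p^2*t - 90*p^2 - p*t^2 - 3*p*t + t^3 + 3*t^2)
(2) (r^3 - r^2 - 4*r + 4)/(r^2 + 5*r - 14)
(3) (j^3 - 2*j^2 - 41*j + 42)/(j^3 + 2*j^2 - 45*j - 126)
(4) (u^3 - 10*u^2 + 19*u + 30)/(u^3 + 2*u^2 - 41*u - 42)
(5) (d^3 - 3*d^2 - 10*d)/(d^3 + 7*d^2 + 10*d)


(1) = (-t - 6)/(30*p^2 + p*t - t^2)
(2) = (r^2 + r - 2)/(r + 7)
(3) = (j - 1)/(j + 3)
(4) = (u - 5)/(u + 7)
(5) = (d - 5)/(d + 5)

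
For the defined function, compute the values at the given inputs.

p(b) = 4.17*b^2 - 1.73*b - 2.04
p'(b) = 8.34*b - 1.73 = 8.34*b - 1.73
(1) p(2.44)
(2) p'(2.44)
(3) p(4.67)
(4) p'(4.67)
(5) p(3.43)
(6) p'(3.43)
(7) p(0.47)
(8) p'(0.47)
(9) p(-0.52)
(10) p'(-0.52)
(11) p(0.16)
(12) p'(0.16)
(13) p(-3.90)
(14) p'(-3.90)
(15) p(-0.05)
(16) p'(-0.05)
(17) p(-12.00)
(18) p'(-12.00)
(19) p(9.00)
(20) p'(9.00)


(1) = 18.57
(2) = 18.62
(3) = 80.82
(4) = 37.22
(5) = 41.09
(6) = 26.88
(7) = -1.93
(8) = 2.19
(9) = -0.01
(10) = -6.07
(11) = -2.21
(12) = -0.40
(13) = 68.13
(14) = -34.26
(15) = -1.94
(16) = -2.15
(17) = 619.20
(18) = -101.81
(19) = 320.16
(20) = 73.33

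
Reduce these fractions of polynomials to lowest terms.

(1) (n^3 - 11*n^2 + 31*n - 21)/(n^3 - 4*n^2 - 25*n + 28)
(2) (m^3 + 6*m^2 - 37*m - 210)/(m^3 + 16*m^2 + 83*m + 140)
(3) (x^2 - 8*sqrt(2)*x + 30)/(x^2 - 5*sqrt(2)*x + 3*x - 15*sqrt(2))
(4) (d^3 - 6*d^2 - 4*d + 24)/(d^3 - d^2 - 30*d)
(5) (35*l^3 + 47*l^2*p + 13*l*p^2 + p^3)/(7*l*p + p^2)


(1) = (n - 3)/(n + 4)
(2) = (m - 6)/(m + 4)
(3) = (x - 3*sqrt(2))/(x + 3)
(4) = (d^2 - 4)/(d^2 + 5*d)
(5) = (5*l^2 + 6*l*p + p^2)/p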